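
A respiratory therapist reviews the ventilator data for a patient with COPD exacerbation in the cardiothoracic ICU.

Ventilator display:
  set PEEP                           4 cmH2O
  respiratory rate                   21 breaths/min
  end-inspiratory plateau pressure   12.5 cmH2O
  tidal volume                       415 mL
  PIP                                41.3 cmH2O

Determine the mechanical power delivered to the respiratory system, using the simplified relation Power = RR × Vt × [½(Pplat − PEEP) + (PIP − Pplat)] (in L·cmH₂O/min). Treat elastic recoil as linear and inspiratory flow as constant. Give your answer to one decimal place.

Per-breath work = Vt × [½(Pplat−PEEP) + (PIP−Pplat)] = 0.415 × [0.5×8.5 + 28.8] = 0.415 × 33.05 = 13.716 L·cmH2O.
Power = 21 × 13.716 = 288.04 L·cmH2O/min.

288.0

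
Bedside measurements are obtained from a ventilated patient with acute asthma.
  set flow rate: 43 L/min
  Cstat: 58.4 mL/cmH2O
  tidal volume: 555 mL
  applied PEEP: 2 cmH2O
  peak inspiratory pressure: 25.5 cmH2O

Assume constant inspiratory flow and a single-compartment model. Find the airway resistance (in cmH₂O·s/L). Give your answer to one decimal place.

Flow: 43 L/min ÷ 60 = 0.7167 L/s.
Equation of motion (constant flow): PIP = Vt/C + R·V̇ + PEEP.
R·V̇ = PIP − Vt/C − PEEP = 25.5 − 555/58.4 − 2 = 25.5 − 9.503 − 2 = 13.997 cmH2O.
R = 13.997 / 0.7167 = 19.53 cmH2O·s/L.

19.5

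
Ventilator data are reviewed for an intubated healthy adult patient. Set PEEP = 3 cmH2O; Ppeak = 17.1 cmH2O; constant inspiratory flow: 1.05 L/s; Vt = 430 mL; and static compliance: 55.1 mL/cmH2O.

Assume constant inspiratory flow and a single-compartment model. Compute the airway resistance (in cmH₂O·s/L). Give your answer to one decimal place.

Equation of motion (constant flow): PIP = Vt/C + R·V̇ + PEEP.
R·V̇ = PIP − Vt/C − PEEP = 17.1 − 430/55.1 − 3 = 17.1 − 7.804 − 3 = 6.296 cmH2O.
R = 6.296 / 1.05 = 5.996 cmH2O·s/L.

6.0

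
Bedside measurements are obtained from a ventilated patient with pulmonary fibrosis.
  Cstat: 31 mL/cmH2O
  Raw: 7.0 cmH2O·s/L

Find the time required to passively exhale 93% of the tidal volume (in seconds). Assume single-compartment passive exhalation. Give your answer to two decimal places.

τ = R × C = 7.0 × 31 mL/cmH2O = 7.0 × 0.031 L/cmH2O = 0.217 s.
Exhaled fraction f = 1 − e^(−t/τ) → t = −τ·ln(1 − f) = −0.217·ln(0.07) = 0.5771 s.

0.58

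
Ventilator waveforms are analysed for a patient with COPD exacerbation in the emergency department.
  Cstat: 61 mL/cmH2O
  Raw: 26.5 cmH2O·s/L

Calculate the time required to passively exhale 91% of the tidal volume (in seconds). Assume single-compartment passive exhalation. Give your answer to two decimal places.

τ = R × C = 26.5 × 61 mL/cmH2O = 26.5 × 0.061 L/cmH2O = 1.617 s.
Exhaled fraction f = 1 − e^(−t/τ) → t = −τ·ln(1 − f) = −1.617·ln(0.09) = 3.894 s.

3.89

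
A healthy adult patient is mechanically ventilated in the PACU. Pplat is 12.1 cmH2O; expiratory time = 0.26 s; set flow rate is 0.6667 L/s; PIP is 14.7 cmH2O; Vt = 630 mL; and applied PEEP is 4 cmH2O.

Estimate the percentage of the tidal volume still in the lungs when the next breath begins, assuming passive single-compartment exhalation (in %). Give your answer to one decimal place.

42.4

R = (PIP − Pplat)/V̇ = (14.7 − 12.1) / 0.6667 = 2.6/0.6667 = 3.9 cmH2O·s/L.
C = Vt/(Pplat − PEEP) = 630.0 / (12.1 − 4) = 630.0/8.1 = 77.778 mL/cmH2O.
τ = R × C = 3.9 × 0.07778 L/cmH2O = 0.3033 s.
Fraction remaining at end-expiration = e^(−Te/τ) = e^(−0.26/0.3033) = 0.4243 → 42.43%.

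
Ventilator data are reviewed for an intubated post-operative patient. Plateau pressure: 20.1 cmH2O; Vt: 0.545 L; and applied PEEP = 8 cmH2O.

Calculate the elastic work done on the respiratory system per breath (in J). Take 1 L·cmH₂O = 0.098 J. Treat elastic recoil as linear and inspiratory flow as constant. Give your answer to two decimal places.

0.32

Elastic work ≈ ½ × (Pplat − PEEP) × Vt = 0.5 × (20.1 − 8) × 0.545 L = 0.5 × 12.1 × 0.545 = 3.297 L·cmH2O.
× 0.098 J/(L·cmH2O) → 0.3231 J.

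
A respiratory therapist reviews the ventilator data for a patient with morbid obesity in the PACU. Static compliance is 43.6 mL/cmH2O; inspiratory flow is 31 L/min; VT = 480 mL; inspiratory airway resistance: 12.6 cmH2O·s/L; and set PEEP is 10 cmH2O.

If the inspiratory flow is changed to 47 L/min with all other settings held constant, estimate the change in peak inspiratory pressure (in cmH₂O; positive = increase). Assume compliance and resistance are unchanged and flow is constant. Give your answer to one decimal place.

Flow: 31 L/min ÷ 60 = 0.5167 L/s.
New flow: 47 L/min ÷ 60 = 0.7833 L/s.
PIP = Vt/C + R·V̇ + PEEP (constant-flow equation of motion).
Only the resistive term changes: ΔPIP = R × ΔV̇ = 12.6 × (0.7833 − 0.5167) = 12.6 × 0.2666 = 3.359 cmH2O.

3.4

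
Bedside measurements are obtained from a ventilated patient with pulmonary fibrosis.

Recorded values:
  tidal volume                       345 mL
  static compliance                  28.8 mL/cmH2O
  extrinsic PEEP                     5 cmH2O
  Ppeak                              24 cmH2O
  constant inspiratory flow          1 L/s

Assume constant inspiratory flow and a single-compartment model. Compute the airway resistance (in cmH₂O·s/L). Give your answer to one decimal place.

Equation of motion (constant flow): PIP = Vt/C + R·V̇ + PEEP.
R·V̇ = PIP − Vt/C − PEEP = 24 − 345/28.8 − 5 = 24 − 11.979 − 5 = 7.021 cmH2O.
R = 7.021 / 1 = 7.021 cmH2O·s/L.

7.0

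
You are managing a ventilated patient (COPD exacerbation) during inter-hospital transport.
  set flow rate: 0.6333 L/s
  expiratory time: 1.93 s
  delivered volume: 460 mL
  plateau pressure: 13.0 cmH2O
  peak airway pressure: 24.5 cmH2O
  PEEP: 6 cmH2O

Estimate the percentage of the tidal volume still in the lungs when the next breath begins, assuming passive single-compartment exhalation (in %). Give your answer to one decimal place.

19.8

R = (PIP − Pplat)/V̇ = (24.5 − 13.0) / 0.6333 = 11.5/0.6333 = 18.159 cmH2O·s/L.
C = Vt/(Pplat − PEEP) = 460.0 / (13.0 − 6) = 460.0/7.0 = 65.714 mL/cmH2O.
τ = R × C = 18.159 × 0.06571 L/cmH2O = 1.193 s.
Fraction remaining at end-expiration = e^(−Te/τ) = e^(−1.93/1.193) = 0.1983 → 19.83%.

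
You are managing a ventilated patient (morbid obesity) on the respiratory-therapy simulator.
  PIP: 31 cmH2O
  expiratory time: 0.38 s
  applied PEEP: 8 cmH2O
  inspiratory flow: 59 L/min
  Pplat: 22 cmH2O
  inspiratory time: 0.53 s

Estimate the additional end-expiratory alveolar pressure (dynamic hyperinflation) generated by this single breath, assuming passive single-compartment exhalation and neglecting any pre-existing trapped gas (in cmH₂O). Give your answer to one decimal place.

4.6

Flow: 59 L/min ÷ 60 = 0.9833 L/s.
Vt = flow × Ti = 0.9833 L/s × 0.53 s × 1000 mL/L = 521.15 mL.
R = (PIP − Pplat)/V̇ = (31 − 22) / 0.9833 = 9.0/0.9833 = 9.153 cmH2O·s/L.
C = Vt/(Pplat − PEEP) = 521.15 / (22 − 8) = 521.15/14.0 = 37.225 mL/cmH2O.
τ = R × C = 9.153 × 0.03723 L/cmH2O = 0.3408 s.
Fraction remaining = e^(−Te/τ) = e^(−0.38/0.3408) = 0.3279; trapped volume = 521.15 × 0.3279 = 170.89 mL.
Additional alveolar pressure from trapping ≈ V_trapped / C = 170.89 / 37.225 = 4.591 cmH2O.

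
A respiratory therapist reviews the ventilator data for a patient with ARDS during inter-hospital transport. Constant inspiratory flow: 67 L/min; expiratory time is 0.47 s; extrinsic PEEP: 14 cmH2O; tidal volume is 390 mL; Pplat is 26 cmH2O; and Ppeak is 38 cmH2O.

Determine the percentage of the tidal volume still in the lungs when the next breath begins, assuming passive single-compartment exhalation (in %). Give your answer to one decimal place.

Flow: 67 L/min ÷ 60 = 1.1167 L/s.
R = (PIP − Pplat)/V̇ = (38 − 26) / 1.1167 = 12.0/1.1167 = 10.746 cmH2O·s/L.
C = Vt/(Pplat − PEEP) = 390.0 / (26 − 14) = 390.0/12.0 = 32.5 mL/cmH2O.
τ = R × C = 10.746 × 0.0325 L/cmH2O = 0.3492 s.
Fraction remaining at end-expiration = e^(−Te/τ) = e^(−0.47/0.3492) = 0.2603 → 26.03%.

26.0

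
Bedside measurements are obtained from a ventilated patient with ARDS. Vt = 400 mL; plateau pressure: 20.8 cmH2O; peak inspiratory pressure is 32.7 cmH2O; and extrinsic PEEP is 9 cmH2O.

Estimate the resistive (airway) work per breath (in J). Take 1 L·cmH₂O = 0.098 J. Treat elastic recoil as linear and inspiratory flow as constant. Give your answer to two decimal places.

With constant inspiratory flow the resistive pressure is constant at PIP − Pplat = 32.7 − 20.8 = 11.9 cmH2O, so resistive work = 11.9 × 0.400 = 4.76 L·cmH2O.
× 0.098 J/(L·cmH2O) → 0.4665 J.

0.47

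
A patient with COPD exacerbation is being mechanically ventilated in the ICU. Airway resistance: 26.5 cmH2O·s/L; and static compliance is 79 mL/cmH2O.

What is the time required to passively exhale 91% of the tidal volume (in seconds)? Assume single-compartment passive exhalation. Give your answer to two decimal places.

τ = R × C = 26.5 × 79 mL/cmH2O = 26.5 × 0.079 L/cmH2O = 2.094 s.
Exhaled fraction f = 1 − e^(−t/τ) → t = −τ·ln(1 − f) = −2.094·ln(0.09) = 5.042 s.

5.04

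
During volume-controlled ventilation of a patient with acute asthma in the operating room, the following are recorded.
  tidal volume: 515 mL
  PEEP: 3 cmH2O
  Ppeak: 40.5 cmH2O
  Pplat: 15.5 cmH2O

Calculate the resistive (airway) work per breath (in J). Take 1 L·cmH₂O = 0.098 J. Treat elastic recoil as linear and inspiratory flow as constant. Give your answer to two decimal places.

1.26

With constant inspiratory flow the resistive pressure is constant at PIP − Pplat = 40.5 − 15.5 = 25.0 cmH2O, so resistive work = 25.0 × 0.515 = 12.875 L·cmH2O.
× 0.098 J/(L·cmH2O) → 1.262 J.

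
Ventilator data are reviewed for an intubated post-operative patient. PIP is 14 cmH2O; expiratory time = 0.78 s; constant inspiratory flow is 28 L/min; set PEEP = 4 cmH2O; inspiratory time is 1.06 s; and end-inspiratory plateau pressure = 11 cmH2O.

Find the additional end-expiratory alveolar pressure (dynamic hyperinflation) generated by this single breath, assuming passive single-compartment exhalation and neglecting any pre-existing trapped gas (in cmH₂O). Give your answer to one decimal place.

1.3

Flow: 28 L/min ÷ 60 = 0.4667 L/s.
Vt = flow × Ti = 0.4667 L/s × 1.06 s × 1000 mL/L = 494.7 mL.
R = (PIP − Pplat)/V̇ = (14 − 11) / 0.4667 = 3.0/0.4667 = 6.428 cmH2O·s/L.
C = Vt/(Pplat − PEEP) = 494.7 / (11 − 4) = 494.7/7.0 = 70.671 mL/cmH2O.
τ = R × C = 6.428 × 0.07067 L/cmH2O = 0.4543 s.
Fraction remaining = e^(−Te/τ) = e^(−0.78/0.4543) = 0.1796; trapped volume = 494.7 × 0.1796 = 88.848 mL.
Additional alveolar pressure from trapping ≈ V_trapped / C = 88.848 / 70.671 = 1.257 cmH2O.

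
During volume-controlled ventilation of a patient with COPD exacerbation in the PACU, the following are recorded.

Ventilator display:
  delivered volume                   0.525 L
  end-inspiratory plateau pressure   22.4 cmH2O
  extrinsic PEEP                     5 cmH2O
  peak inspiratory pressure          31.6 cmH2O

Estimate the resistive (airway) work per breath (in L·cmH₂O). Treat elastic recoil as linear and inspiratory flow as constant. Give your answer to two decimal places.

4.83

With constant inspiratory flow the resistive pressure is constant at PIP − Pplat = 31.6 − 22.4 = 9.2 cmH2O, so resistive work = 9.2 × 0.525 = 4.83 L·cmH2O.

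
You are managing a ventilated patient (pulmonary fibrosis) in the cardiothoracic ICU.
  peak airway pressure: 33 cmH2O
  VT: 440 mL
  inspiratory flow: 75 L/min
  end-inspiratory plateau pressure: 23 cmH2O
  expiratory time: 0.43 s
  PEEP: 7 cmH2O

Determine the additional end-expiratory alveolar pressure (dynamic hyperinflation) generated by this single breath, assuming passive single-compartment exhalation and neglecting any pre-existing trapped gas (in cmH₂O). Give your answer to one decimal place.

Flow: 75 L/min ÷ 60 = 1.25 L/s.
R = (PIP − Pplat)/V̇ = (33 − 23) / 1.25 = 10.0/1.25 = 8.0 cmH2O·s/L.
C = Vt/(Pplat − PEEP) = 440.0 / (23 − 7) = 440.0/16.0 = 27.5 mL/cmH2O.
τ = R × C = 8.0 × 0.0275 L/cmH2O = 0.22 s.
Fraction remaining = e^(−Te/τ) = e^(−0.43/0.22) = 0.1416; trapped volume = 440.0 × 0.1416 = 62.304 mL.
Additional alveolar pressure from trapping ≈ V_trapped / C = 62.304 / 27.5 = 2.266 cmH2O.

2.3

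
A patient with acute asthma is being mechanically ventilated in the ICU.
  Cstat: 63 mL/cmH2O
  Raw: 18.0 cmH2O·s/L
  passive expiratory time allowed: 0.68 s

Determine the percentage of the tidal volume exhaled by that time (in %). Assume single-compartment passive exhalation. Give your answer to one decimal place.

τ = R × C = 18.0 × 63 mL/cmH2O = 18.0 × 0.063 L/cmH2O = 1.134 s.
Passive exhalation: V(t)/V₀ = e^(−t/τ) = e^(−0.68/1.134) = 0.549.
Fraction exhaled = 1 − 0.549 = 0.451 → 45.1%.

45.1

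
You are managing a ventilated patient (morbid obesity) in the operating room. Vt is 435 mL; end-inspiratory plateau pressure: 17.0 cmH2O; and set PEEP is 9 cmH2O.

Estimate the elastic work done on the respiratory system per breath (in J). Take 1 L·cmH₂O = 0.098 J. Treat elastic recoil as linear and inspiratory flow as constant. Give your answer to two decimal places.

0.17

Elastic work ≈ ½ × (Pplat − PEEP) × Vt = 0.5 × (17.0 − 9) × 0.435 L = 0.5 × 8.0 × 0.435 = 1.74 L·cmH2O.
× 0.098 J/(L·cmH2O) → 0.1705 J.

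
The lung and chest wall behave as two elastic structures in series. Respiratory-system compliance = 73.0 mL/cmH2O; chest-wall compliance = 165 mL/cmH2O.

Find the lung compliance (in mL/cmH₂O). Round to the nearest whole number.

131

1/CL = 1/Crs − 1/Ccw.
1/CL = 1/73.0 − 1/165 = 0.007638.
CL = 130.92 mL/cmH2O.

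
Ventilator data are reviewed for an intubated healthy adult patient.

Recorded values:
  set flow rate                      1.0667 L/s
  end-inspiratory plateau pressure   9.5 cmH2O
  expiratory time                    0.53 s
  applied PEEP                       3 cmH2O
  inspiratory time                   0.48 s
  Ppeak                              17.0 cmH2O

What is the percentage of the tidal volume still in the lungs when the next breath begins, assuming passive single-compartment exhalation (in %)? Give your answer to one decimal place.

38.4

Vt = flow × Ti = 1.0667 L/s × 0.48 s × 1000 mL/L = 512.02 mL.
R = (PIP − Pplat)/V̇ = (17.0 − 9.5) / 1.0667 = 7.5/1.0667 = 7.031 cmH2O·s/L.
C = Vt/(Pplat − PEEP) = 512.02 / (9.5 − 3) = 512.02/6.5 = 78.772 mL/cmH2O.
τ = R × C = 7.031 × 0.07877 L/cmH2O = 0.5538 s.
Fraction remaining at end-expiration = e^(−Te/τ) = e^(−0.53/0.5538) = 0.384 → 38.4%.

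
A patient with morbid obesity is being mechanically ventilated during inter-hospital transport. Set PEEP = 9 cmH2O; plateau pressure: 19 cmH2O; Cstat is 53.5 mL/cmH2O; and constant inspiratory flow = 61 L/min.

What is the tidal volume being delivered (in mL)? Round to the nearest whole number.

Vt = Cstat × (Pplat − PEEP) = 53.5 × (19 − 9) = 53.5 × 10.0 = 535.0 mL.

535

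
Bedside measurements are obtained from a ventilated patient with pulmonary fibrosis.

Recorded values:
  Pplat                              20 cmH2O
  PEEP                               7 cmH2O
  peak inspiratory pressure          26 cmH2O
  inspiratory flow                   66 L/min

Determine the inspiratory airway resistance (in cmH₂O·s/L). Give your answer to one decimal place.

Flow: 66 L/min ÷ 60 = 1.1 L/s.
Raw = (PIP − Pplat) / flow = (26 − 20) / 1.1 = 6.0 / 1.1 = 5.455 cmH2O·s/L.

5.5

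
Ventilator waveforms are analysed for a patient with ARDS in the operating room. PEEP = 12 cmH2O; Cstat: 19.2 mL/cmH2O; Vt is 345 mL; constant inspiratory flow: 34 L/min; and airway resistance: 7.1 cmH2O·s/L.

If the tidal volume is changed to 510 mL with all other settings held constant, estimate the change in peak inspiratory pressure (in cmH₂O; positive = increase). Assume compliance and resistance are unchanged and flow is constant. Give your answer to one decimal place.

8.6

PIP = Vt/C + R·V̇ + PEEP (constant-flow equation of motion).
Only the elastic term changes: ΔPIP = ΔVt / C = (510 − 345) / 19.2 = 8.594 cmH2O.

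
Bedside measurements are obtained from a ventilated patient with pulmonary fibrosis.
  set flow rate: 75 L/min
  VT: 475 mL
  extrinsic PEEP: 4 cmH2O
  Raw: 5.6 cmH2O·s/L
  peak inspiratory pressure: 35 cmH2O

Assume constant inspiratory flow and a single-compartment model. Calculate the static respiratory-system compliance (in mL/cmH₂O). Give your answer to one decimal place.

Flow: 75 L/min ÷ 60 = 1.25 L/s.
Equation of motion (constant flow): PIP = Vt/C + R·V̇ + PEEP.
Vt/C = PIP − R·V̇ − PEEP = 35 − 5.6×1.25 − 4 = 35 − 7.0 − 4 = 24.0 cmH2O.
C = Vt / 24.0 = 475 / 24.0 = 19.792 mL/cmH2O.

19.8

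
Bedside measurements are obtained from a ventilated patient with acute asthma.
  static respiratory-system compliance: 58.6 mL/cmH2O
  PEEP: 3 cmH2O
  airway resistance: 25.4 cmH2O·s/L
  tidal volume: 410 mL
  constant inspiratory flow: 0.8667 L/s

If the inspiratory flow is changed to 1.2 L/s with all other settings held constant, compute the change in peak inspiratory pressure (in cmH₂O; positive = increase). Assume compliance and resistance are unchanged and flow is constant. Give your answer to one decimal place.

8.5

PIP = Vt/C + R·V̇ + PEEP (constant-flow equation of motion).
Only the resistive term changes: ΔPIP = R × ΔV̇ = 25.4 × (1.2 − 0.8667) = 25.4 × 0.3333 = 8.466 cmH2O.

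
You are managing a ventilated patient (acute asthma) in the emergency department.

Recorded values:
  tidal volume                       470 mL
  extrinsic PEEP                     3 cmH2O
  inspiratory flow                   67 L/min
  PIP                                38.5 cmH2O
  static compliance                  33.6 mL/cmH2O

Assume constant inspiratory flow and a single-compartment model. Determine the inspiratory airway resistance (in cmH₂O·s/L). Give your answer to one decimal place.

19.3

Flow: 67 L/min ÷ 60 = 1.1167 L/s.
Equation of motion (constant flow): PIP = Vt/C + R·V̇ + PEEP.
R·V̇ = PIP − Vt/C − PEEP = 38.5 − 470/33.6 − 3 = 38.5 − 13.988 − 3 = 21.512 cmH2O.
R = 21.512 / 1.1167 = 19.264 cmH2O·s/L.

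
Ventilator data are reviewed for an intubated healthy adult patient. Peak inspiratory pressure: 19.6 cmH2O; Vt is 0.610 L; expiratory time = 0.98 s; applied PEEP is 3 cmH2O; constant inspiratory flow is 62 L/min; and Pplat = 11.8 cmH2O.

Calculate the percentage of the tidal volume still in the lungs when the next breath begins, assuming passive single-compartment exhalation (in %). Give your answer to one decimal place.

Flow: 62 L/min ÷ 60 = 1.0333 L/s.
R = (PIP − Pplat)/V̇ = (19.6 − 11.8) / 1.0333 = 7.8/1.0333 = 7.549 cmH2O·s/L.
C = Vt/(Pplat − PEEP) = 610.0 / (11.8 − 3) = 610.0/8.8 = 69.318 mL/cmH2O.
τ = R × C = 7.549 × 0.06932 L/cmH2O = 0.5233 s.
Fraction remaining at end-expiration = e^(−Te/τ) = e^(−0.98/0.5233) = 0.1537 → 15.37%.

15.4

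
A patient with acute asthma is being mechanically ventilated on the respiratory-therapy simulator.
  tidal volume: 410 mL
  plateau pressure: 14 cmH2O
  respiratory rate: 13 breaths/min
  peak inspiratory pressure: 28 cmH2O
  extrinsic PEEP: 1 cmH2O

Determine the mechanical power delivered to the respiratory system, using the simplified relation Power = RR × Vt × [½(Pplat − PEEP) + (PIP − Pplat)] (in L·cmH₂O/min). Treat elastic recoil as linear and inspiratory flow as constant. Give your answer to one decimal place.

109.3

Per-breath work = Vt × [½(Pplat−PEEP) + (PIP−Pplat)] = 0.410 × [0.5×13.0 + 14.0] = 0.410 × 20.5 = 8.405 L·cmH2O.
Power = 13 × 8.405 = 109.27 L·cmH2O/min.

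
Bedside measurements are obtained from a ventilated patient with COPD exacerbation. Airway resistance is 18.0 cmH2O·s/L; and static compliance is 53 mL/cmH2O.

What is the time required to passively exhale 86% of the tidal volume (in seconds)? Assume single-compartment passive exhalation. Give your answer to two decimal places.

τ = R × C = 18.0 × 53 mL/cmH2O = 18.0 × 0.053 L/cmH2O = 0.954 s.
Exhaled fraction f = 1 − e^(−t/τ) → t = −τ·ln(1 − f) = −0.954·ln(0.14) = 1.876 s.

1.88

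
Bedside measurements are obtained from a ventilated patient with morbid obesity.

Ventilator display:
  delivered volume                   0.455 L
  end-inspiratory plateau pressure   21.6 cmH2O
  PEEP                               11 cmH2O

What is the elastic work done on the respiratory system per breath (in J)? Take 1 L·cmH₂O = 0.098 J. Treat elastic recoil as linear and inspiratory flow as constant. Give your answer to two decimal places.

0.24

Elastic work ≈ ½ × (Pplat − PEEP) × Vt = 0.5 × (21.6 − 11) × 0.455 L = 0.5 × 10.6 × 0.455 = 2.412 L·cmH2O.
× 0.098 J/(L·cmH2O) → 0.2364 J.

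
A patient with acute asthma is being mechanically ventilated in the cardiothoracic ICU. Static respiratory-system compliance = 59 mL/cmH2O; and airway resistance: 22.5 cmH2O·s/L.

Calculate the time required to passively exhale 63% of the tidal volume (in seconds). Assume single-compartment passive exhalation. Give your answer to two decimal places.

1.32

τ = R × C = 22.5 × 59 mL/cmH2O = 22.5 × 0.059 L/cmH2O = 1.328 s.
Exhaled fraction f = 1 − e^(−t/τ) → t = −τ·ln(1 − f) = −1.328·ln(0.37) = 1.32 s.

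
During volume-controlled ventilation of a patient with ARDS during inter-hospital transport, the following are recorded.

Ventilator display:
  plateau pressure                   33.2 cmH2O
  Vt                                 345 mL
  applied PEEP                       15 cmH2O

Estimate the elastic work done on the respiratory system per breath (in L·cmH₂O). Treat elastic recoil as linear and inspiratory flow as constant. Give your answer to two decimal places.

3.14

Elastic work ≈ ½ × (Pplat − PEEP) × Vt = 0.5 × (33.2 − 15) × 0.345 L = 0.5 × 18.2 × 0.345 = 3.14 L·cmH2O.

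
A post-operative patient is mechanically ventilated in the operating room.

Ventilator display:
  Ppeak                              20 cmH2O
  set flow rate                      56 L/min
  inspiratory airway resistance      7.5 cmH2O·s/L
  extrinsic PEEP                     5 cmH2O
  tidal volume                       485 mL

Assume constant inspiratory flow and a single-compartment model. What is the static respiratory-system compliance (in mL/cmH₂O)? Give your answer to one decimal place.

60.6

Flow: 56 L/min ÷ 60 = 0.9333 L/s.
Equation of motion (constant flow): PIP = Vt/C + R·V̇ + PEEP.
Vt/C = PIP − R·V̇ − PEEP = 20 − 7.5×0.9333 − 5 = 20 − 7.0 − 5 = 8.0 cmH2O.
C = Vt / 8.0 = 485 / 8.0 = 60.625 mL/cmH2O.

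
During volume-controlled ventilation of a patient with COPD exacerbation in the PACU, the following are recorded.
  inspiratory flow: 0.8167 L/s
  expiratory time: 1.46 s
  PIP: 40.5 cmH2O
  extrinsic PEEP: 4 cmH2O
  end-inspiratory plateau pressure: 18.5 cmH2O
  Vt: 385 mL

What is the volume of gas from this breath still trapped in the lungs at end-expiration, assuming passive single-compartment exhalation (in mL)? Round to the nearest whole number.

R = (PIP − Pplat)/V̇ = (40.5 − 18.5) / 0.8167 = 22.0/0.8167 = 26.938 cmH2O·s/L.
C = Vt/(Pplat − PEEP) = 385.0 / (18.5 − 4) = 385.0/14.5 = 26.552 mL/cmH2O.
τ = R × C = 26.938 × 0.02655 L/cmH2O = 0.7152 s.
Fraction remaining = e^(−Te/τ) = e^(−1.46/0.7152) = 0.1298.
Trapped volume = 385.0 × 0.1298 = 49.973 mL.

50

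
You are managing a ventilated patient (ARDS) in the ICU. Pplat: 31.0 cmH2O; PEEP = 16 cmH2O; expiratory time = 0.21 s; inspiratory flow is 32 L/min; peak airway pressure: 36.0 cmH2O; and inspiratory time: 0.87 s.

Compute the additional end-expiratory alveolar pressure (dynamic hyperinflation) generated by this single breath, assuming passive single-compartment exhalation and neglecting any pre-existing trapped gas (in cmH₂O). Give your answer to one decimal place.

Flow: 32 L/min ÷ 60 = 0.5333 L/s.
Vt = flow × Ti = 0.5333 L/s × 0.87 s × 1000 mL/L = 463.97 mL.
R = (PIP − Pplat)/V̇ = (36.0 − 31.0) / 0.5333 = 5.0/0.5333 = 9.376 cmH2O·s/L.
C = Vt/(Pplat − PEEP) = 463.97 / (31.0 − 16) = 463.97/15.0 = 30.931 mL/cmH2O.
τ = R × C = 9.376 × 0.03093 L/cmH2O = 0.29 s.
Fraction remaining = e^(−Te/τ) = e^(−0.21/0.29) = 0.4847; trapped volume = 463.97 × 0.4847 = 224.89 mL.
Additional alveolar pressure from trapping ≈ V_trapped / C = 224.89 / 30.931 = 7.271 cmH2O.

7.3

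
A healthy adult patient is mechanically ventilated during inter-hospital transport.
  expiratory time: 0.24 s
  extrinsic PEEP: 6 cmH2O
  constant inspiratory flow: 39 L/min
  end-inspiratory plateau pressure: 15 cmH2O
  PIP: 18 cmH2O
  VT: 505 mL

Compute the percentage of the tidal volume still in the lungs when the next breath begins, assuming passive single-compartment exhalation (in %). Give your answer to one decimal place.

Flow: 39 L/min ÷ 60 = 0.65 L/s.
R = (PIP − Pplat)/V̇ = (18 − 15) / 0.65 = 3.0/0.65 = 4.615 cmH2O·s/L.
C = Vt/(Pplat − PEEP) = 505.0 / (15 − 6) = 505.0/9.0 = 56.111 mL/cmH2O.
τ = R × C = 4.615 × 0.05611 L/cmH2O = 0.2589 s.
Fraction remaining at end-expiration = e^(−Te/τ) = e^(−0.24/0.2589) = 0.3957 → 39.57%.

39.6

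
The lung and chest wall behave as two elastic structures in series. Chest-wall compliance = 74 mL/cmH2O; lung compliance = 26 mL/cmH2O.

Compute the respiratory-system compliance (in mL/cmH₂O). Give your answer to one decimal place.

19.2

Lung and chest wall are elastances in series: 1/Crs = 1/CL + 1/Ccw.
1/Crs = 1/26 + 1/74 = 0.05198.
Crs = 19.238 mL/cmH2O.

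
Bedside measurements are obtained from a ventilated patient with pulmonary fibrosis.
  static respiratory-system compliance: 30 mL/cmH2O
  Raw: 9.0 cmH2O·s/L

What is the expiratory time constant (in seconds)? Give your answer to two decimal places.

τ = R × C = 9.0 × 30 mL/cmH2O = 9.0 × 0.030 L/cmH2O = 0.27 s.

0.27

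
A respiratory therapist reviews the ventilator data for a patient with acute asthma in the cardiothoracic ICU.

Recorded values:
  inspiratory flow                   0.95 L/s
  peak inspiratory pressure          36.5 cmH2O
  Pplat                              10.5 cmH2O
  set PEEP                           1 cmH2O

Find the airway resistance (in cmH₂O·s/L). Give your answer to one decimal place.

27.4

Raw = (PIP − Pplat) / flow = (36.5 − 10.5) / 0.95 = 26.0 / 0.95 = 27.368 cmH2O·s/L.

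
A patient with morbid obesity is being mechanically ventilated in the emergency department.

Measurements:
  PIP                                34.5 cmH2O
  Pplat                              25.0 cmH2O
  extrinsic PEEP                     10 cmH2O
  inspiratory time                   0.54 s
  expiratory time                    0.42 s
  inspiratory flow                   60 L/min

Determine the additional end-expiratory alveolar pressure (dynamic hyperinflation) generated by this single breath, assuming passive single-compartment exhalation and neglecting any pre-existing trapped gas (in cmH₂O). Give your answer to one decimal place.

Flow: 60 L/min ÷ 60 = 1 L/s.
Vt = flow × Ti = 1 L/s × 0.54 s × 1000 mL/L = 540.0 mL.
R = (PIP − Pplat)/V̇ = (34.5 − 25.0) / 1 = 9.5/1 = 9.5 cmH2O·s/L.
C = Vt/(Pplat − PEEP) = 540.0 / (25.0 − 10) = 540.0/15.0 = 36.0 mL/cmH2O.
τ = R × C = 9.5 × 0.036 L/cmH2O = 0.342 s.
Fraction remaining = e^(−Te/τ) = e^(−0.42/0.342) = 0.2929; trapped volume = 540.0 × 0.2929 = 158.17 mL.
Additional alveolar pressure from trapping ≈ V_trapped / C = 158.17 / 36.0 = 4.394 cmH2O.

4.4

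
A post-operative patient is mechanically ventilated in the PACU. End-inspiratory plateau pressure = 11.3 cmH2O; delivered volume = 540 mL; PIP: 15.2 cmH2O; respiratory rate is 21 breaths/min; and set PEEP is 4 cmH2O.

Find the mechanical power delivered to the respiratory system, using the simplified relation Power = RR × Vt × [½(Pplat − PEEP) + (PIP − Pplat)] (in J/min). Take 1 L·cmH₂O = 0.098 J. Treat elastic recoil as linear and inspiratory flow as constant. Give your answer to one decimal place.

8.4

Per-breath work = Vt × [½(Pplat−PEEP) + (PIP−Pplat)] = 0.540 × [0.5×7.3 + 3.9] = 0.540 × 7.55 = 4.077 L·cmH2O.
Power = 21 × 4.077 = 85.617 L·cmH2O/min.
× 0.098 J/(L·cmH2O) → 8.39 J/min.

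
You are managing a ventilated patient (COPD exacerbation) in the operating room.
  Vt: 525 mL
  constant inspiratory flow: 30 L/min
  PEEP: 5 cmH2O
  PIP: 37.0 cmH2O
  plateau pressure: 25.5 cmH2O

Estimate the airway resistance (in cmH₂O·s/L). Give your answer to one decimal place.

23.0

Flow: 30 L/min ÷ 60 = 0.5 L/s.
Raw = (PIP − Pplat) / flow = (37.0 − 25.5) / 0.5 = 11.5 / 0.5 = 23.0 cmH2O·s/L.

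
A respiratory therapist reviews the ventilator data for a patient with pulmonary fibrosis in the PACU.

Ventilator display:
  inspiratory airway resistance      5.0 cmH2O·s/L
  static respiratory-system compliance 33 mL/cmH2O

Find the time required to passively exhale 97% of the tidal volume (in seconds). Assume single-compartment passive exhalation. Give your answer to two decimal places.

τ = R × C = 5.0 × 33 mL/cmH2O = 5.0 × 0.033 L/cmH2O = 0.165 s.
Exhaled fraction f = 1 − e^(−t/τ) → t = −τ·ln(1 − f) = −0.165·ln(0.03) = 0.5786 s.

0.58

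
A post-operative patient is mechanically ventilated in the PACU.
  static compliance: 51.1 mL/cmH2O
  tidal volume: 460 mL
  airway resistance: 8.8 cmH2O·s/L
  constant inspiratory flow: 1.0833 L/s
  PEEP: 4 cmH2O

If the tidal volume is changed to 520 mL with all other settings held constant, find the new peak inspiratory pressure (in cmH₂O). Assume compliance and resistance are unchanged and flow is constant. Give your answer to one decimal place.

PIP = Vt/C + R·V̇ + PEEP (constant-flow equation of motion).
Only the elastic term changes: ΔPIP = ΔVt / C = (520 − 460) / 51.1 = 1.174 cmH2O.
Original PIP = 460/51.1 + 8.8×1.0833 + 4 = 22.535 cmH2O; new PIP = 22.535 + (1.174) = 23.709 cmH2O.

23.7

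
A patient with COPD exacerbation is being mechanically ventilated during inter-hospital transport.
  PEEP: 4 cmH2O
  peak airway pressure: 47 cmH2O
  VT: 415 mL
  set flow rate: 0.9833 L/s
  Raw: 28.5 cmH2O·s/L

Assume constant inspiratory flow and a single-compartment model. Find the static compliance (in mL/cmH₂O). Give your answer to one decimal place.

Equation of motion (constant flow): PIP = Vt/C + R·V̇ + PEEP.
Vt/C = PIP − R·V̇ − PEEP = 47 − 28.5×0.9833 − 4 = 47 − 28.024 − 4 = 14.976 cmH2O.
C = Vt / 14.976 = 415 / 14.976 = 27.711 mL/cmH2O.

27.7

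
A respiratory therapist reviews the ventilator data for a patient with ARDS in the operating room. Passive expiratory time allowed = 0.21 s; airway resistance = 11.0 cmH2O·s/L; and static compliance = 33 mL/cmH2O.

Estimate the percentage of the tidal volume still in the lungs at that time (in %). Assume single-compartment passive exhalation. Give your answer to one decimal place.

τ = R × C = 11.0 × 33 mL/cmH2O = 11.0 × 0.033 L/cmH2O = 0.363 s.
Passive exhalation: V(t)/V₀ = e^(−t/τ) = e^(−0.21/0.363) = 0.5607.
Fraction remaining = 0.5607 → 56.07%.

56.1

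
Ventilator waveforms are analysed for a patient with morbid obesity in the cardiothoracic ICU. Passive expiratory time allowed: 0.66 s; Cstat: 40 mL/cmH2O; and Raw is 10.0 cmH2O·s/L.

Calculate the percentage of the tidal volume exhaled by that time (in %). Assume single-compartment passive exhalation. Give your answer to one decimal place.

τ = R × C = 10.0 × 40 mL/cmH2O = 10.0 × 0.040 L/cmH2O = 0.4 s.
Passive exhalation: V(t)/V₀ = e^(−t/τ) = e^(−0.66/0.4) = 0.192.
Fraction exhaled = 1 − 0.192 = 0.808 → 80.8%.

80.8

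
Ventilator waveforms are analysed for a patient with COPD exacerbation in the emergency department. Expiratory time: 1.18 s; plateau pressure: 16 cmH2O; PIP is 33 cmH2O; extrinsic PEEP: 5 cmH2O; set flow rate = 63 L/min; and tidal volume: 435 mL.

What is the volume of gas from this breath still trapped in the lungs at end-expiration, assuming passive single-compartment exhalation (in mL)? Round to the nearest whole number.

69

Flow: 63 L/min ÷ 60 = 1.05 L/s.
R = (PIP − Pplat)/V̇ = (33 − 16) / 1.05 = 17.0/1.05 = 16.19 cmH2O·s/L.
C = Vt/(Pplat − PEEP) = 435.0 / (16 − 5) = 435.0/11.0 = 39.545 mL/cmH2O.
τ = R × C = 16.19 × 0.03955 L/cmH2O = 0.6403 s.
Fraction remaining = e^(−Te/τ) = e^(−1.18/0.6403) = 0.1584.
Trapped volume = 435.0 × 0.1584 = 68.904 mL.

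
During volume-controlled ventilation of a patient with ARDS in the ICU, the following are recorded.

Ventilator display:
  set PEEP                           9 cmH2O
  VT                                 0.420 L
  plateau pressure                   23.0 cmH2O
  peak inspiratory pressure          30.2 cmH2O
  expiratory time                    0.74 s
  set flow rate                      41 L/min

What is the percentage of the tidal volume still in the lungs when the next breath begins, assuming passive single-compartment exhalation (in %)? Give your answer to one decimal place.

Flow: 41 L/min ÷ 60 = 0.6833 L/s.
R = (PIP − Pplat)/V̇ = (30.2 − 23.0) / 0.6833 = 7.2/0.6833 = 10.537 cmH2O·s/L.
C = Vt/(Pplat − PEEP) = 420.0 / (23.0 − 9) = 420.0/14.0 = 30.0 mL/cmH2O.
τ = R × C = 10.537 × 0.03 L/cmH2O = 0.3161 s.
Fraction remaining at end-expiration = e^(−Te/τ) = e^(−0.74/0.3161) = 0.09623 → 9.623%.

9.6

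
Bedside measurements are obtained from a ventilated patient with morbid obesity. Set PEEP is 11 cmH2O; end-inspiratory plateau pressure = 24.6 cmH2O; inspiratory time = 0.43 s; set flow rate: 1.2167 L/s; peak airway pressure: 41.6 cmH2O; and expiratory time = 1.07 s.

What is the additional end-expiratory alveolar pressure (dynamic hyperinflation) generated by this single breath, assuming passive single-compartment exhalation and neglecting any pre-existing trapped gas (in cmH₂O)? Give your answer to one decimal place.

1.9

Vt = flow × Ti = 1.2167 L/s × 0.43 s × 1000 mL/L = 523.18 mL.
R = (PIP − Pplat)/V̇ = (41.6 − 24.6) / 1.2167 = 17.0/1.2167 = 13.972 cmH2O·s/L.
C = Vt/(Pplat − PEEP) = 523.18 / (24.6 − 11) = 523.18/13.6 = 38.469 mL/cmH2O.
τ = R × C = 13.972 × 0.03847 L/cmH2O = 0.5375 s.
Fraction remaining = e^(−Te/τ) = e^(−1.07/0.5375) = 0.1366; trapped volume = 523.18 × 0.1366 = 71.466 mL.
Additional alveolar pressure from trapping ≈ V_trapped / C = 71.466 / 38.469 = 1.858 cmH2O.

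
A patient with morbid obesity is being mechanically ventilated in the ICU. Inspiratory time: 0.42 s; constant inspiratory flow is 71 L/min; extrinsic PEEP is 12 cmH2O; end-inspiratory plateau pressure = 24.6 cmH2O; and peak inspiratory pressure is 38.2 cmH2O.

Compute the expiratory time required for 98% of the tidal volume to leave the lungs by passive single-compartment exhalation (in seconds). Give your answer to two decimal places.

Flow: 71 L/min ÷ 60 = 1.1833 L/s.
Vt = flow × Ti = 1.1833 L/s × 0.42 s × 1000 mL/L = 496.99 mL.
R = (PIP − Pplat)/V̇ = (38.2 − 24.6) / 1.1833 = 13.6/1.1833 = 11.493 cmH2O·s/L.
C = Vt/(Pplat − PEEP) = 496.99 / (24.6 − 12) = 496.99/12.6 = 39.444 mL/cmH2O.
τ = R × C = 11.493 × 0.03944 L/cmH2O = 0.4533 s.
t = −τ·ln(1 − 0.98) = −0.4533·ln(0.02) = 1.773 s.

1.77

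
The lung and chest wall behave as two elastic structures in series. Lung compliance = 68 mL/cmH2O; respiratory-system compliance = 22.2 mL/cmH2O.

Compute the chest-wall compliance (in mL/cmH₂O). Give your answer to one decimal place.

1/Ccw = 1/Crs − 1/CL.
1/Ccw = 1/22.2 − 1/68 = 0.03034.
Ccw = 32.96 mL/cmH2O.

33.0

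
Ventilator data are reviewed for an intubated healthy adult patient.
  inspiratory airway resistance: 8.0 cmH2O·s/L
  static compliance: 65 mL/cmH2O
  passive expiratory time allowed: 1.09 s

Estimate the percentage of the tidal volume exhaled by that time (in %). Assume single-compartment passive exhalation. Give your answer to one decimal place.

τ = R × C = 8.0 × 65 mL/cmH2O = 8.0 × 0.065 L/cmH2O = 0.52 s.
Passive exhalation: V(t)/V₀ = e^(−t/τ) = e^(−1.09/0.52) = 0.1229.
Fraction exhaled = 1 − 0.1229 = 0.8771 → 87.71%.

87.7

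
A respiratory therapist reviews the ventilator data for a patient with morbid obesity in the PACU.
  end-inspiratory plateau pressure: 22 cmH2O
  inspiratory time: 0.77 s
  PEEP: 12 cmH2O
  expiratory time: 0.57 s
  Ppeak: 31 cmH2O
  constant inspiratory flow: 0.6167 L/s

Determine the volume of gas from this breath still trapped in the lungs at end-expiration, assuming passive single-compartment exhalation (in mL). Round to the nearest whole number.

Vt = flow × Ti = 0.6167 L/s × 0.77 s × 1000 mL/L = 474.86 mL.
R = (PIP − Pplat)/V̇ = (31 − 22) / 0.6167 = 9.0/0.6167 = 14.594 cmH2O·s/L.
C = Vt/(Pplat − PEEP) = 474.86 / (22 − 12) = 474.86/10.0 = 47.486 mL/cmH2O.
τ = R × C = 14.594 × 0.04749 L/cmH2O = 0.6931 s.
Fraction remaining = e^(−Te/τ) = e^(−0.57/0.6931) = 0.4394.
Trapped volume = 474.86 × 0.4394 = 208.65 mL.

209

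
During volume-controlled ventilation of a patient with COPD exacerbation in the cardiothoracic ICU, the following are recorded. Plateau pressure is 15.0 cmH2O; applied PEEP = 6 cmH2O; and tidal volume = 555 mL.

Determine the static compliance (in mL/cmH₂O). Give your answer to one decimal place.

Cstat = Vt / (Pplat − PEEP) = 555 / (15.0 − 6) = 555 / 9.0 = 61.667 mL/cmH2O.

61.7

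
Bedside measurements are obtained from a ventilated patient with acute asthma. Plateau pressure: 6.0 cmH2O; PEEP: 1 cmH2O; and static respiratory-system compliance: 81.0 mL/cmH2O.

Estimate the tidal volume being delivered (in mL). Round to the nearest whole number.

Vt = Cstat × (Pplat − PEEP) = 81.0 × (6.0 − 1) = 81.0 × 5.0 = 405.0 mL.

405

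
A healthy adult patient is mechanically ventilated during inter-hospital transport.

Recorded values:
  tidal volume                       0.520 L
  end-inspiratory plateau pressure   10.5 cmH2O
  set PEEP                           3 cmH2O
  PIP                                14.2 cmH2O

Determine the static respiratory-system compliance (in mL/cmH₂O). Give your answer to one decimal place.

69.3

Cstat = Vt / (Pplat − PEEP) = 520 / (10.5 − 3) = 520 / 7.5 = 69.333 mL/cmH2O.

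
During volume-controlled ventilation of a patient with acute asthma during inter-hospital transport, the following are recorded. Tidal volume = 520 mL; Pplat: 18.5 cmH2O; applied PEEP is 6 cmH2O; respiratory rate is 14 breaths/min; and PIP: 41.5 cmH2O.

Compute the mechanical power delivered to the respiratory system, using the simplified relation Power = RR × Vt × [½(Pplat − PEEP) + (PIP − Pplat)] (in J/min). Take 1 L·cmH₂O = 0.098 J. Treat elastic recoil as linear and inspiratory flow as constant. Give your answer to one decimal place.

Per-breath work = Vt × [½(Pplat−PEEP) + (PIP−Pplat)] = 0.520 × [0.5×12.5 + 23.0] = 0.520 × 29.25 = 15.21 L·cmH2O.
Power = 14 × 15.21 = 212.94 L·cmH2O/min.
× 0.098 J/(L·cmH2O) → 20.868 J/min.

20.9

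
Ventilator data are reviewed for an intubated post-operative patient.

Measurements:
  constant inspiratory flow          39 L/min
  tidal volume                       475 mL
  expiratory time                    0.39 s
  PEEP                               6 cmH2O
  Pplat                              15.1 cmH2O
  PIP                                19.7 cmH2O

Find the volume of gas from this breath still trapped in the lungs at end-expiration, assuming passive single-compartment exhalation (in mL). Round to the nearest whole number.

Flow: 39 L/min ÷ 60 = 0.65 L/s.
R = (PIP − Pplat)/V̇ = (19.7 − 15.1) / 0.65 = 4.6/0.65 = 7.077 cmH2O·s/L.
C = Vt/(Pplat − PEEP) = 475.0 / (15.1 − 6) = 475.0/9.1 = 52.198 mL/cmH2O.
τ = R × C = 7.077 × 0.0522 L/cmH2O = 0.3694 s.
Fraction remaining = e^(−Te/τ) = e^(−0.39/0.3694) = 0.3479.
Trapped volume = 475.0 × 0.3479 = 165.25 mL.

165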